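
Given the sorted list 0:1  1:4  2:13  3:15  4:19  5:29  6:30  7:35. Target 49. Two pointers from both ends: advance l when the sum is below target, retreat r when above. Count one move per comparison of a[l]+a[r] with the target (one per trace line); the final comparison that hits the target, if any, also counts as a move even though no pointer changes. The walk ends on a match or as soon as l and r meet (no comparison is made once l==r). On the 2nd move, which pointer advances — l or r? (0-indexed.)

l=0 r=7: 1+35=36 <49, l++
l=1 r=7: 4+35=39 <49, l++

l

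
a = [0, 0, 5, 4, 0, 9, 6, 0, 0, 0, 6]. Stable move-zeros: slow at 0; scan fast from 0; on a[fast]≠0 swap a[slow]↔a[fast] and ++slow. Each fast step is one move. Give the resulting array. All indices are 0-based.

[5, 4, 9, 6, 6, 0, 0, 0, 0, 0, 0]

(s=0,f=0) a[fast]=0 → fast++
(s=0,f=1) a[fast]=0 → fast++
(s=0,f=2) a[fast]=5≠0 swap→a[0]=5 → slow++,fast++
(s=1,f=3) a[fast]=4≠0 swap→a[1]=4 → slow++,fast++
(s=2,f=4) a[fast]=0 → fast++
(s=2,f=5) a[fast]=9≠0 swap→a[2]=9 → slow++,fast++
(s=3,f=6) a[fast]=6≠0 swap→a[3]=6 → slow++,fast++
(s=4,f=7) a[fast]=0 → fast++
(s=4,f=8) a[fast]=0 → fast++
(s=4,f=9) a[fast]=0 → fast++
(s=4,f=10) a[fast]=6≠0 swap→a[4]=6 → slow++,fast++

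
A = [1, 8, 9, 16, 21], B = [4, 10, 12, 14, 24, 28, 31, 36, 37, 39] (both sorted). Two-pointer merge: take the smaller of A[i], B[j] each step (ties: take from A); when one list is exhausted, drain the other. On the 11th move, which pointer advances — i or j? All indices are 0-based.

j

i=0 j=0: A[i]=1<=B[j]=4 take 1, i++
i=1 j=0: A[i]=8>B[j]=4 take 4, j++
i=1 j=1: A[i]=8<=B[j]=10 take 8, i++
i=2 j=1: A[i]=9<=B[j]=10 take 9, i++
i=3 j=1: A[i]=16>B[j]=10 take 10, j++
i=3 j=2: A[i]=16>B[j]=12 take 12, j++
i=3 j=3: A[i]=16>B[j]=14 take 14, j++
i=3 j=4: A[i]=16<=B[j]=24 take 16, i++
i=4 j=4: A[i]=21<=B[j]=24 take 21, i++
i=5 j=4: A done, take B[j]=24, j++
i=5 j=5: A done, take B[j]=28, j++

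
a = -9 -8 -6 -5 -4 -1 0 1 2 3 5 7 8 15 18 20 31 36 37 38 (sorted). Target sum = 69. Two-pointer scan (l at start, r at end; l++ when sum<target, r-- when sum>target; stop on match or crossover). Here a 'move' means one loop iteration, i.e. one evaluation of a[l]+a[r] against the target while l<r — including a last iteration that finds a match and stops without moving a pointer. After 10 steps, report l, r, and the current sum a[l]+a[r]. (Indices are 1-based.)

[1,20] -9+38=29 <69 → l++
[2,20] -8+38=30 <69 → l++
[3,20] -6+38=32 <69 → l++
[4,20] -5+38=33 <69 → l++
[5,20] -4+38=34 <69 → l++
[6,20] -1+38=37 <69 → l++
[7,20] 0+38=38 <69 → l++
[8,20] 1+38=39 <69 → l++
[9,20] 2+38=40 <69 → l++
[10,20] 3+38=41 <69 → l++

l=11, r=20, sum=43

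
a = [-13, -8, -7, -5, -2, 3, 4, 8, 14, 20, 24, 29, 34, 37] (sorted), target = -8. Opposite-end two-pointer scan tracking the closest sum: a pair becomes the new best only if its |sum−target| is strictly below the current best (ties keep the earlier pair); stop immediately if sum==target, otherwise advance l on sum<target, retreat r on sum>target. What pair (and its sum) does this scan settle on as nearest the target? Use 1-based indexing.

l=1 r=14: -13+37=24 d=32 *, r--
l=1 r=13: -13+34=21 d=29 *, r--
l=1 r=12: -13+29=16 d=24 *, r--
l=1 r=11: -13+24=11 d=19 *, r--
l=1 r=10: -13+20=7 d=15 *, r--
l=1 r=9: -13+14=1 d=9 *, r--
l=1 r=8: -13+8=-5 d=3 *, r--
l=1 r=7: -13+4=-9 d=1 *, l++
l=2 r=7: -8+4=-4 d=4, r--
l=2 r=6: -8+3=-5 d=3, r--
l=2 r=5: -8+-2=-10 d=2, l++
l=3 r=5: -7+-2=-9 d=1, l++
l=4 r=5: -5+-2=-7 d=1, r--

pair (-13, 4) with sum -9 (|Δ|=1)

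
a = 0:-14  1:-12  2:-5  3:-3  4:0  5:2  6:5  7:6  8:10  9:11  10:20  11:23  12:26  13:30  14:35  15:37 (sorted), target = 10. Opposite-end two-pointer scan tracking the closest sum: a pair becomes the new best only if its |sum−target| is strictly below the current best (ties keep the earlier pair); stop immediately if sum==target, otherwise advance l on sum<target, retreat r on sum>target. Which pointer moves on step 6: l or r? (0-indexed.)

[0,15] -14+37=23 d=13 * → r--
[0,14] -14+35=21 d=11 * → r--
[0,13] -14+30=16 d=6 * → r--
[0,12] -14+26=12 d=2 * → r--
[0,11] -14+23=9 d=1 * → l++
[1,11] -12+23=11 d=1 → r--

r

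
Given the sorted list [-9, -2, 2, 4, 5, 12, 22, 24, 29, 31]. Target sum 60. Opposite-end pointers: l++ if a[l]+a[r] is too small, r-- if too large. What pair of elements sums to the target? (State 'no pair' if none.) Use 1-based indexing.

l=1 r=10: -9+31=22 <60, l++
l=2 r=10: -2+31=29 <60, l++
l=3 r=10: 2+31=33 <60, l++
l=4 r=10: 4+31=35 <60, l++
l=5 r=10: 5+31=36 <60, l++
l=6 r=10: 12+31=43 <60, l++
l=7 r=10: 22+31=53 <60, l++
l=8 r=10: 24+31=55 <60, l++
l=9 r=10: 29+31=60, found

(29, 31)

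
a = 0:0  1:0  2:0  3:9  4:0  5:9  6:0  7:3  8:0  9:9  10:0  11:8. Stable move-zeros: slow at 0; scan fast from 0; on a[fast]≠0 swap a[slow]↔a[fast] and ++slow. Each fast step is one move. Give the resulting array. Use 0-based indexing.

(s=0,f=0) a[fast]=0 → fast++
(s=0,f=1) a[fast]=0 → fast++
(s=0,f=2) a[fast]=0 → fast++
(s=0,f=3) a[fast]=9≠0 swap→a[0]=9 → slow++,fast++
(s=1,f=4) a[fast]=0 → fast++
(s=1,f=5) a[fast]=9≠0 swap→a[1]=9 → slow++,fast++
(s=2,f=6) a[fast]=0 → fast++
(s=2,f=7) a[fast]=3≠0 swap→a[2]=3 → slow++,fast++
(s=3,f=8) a[fast]=0 → fast++
(s=3,f=9) a[fast]=9≠0 swap→a[3]=9 → slow++,fast++
(s=4,f=10) a[fast]=0 → fast++
(s=4,f=11) a[fast]=8≠0 swap→a[4]=8 → slow++,fast++

[9, 9, 3, 9, 8, 0, 0, 0, 0, 0, 0, 0]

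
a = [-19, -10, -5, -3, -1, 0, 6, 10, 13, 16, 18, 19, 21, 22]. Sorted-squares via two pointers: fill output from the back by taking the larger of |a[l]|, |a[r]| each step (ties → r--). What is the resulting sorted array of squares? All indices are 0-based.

[0, 1, 9, 25, 36, 100, 100, 169, 256, 324, 361, 361, 441, 484]

l=0 r=13: |-19|<=|22| out[13]=484, r--
l=0 r=12: |-19|<=|21| out[12]=441, r--
l=0 r=11: |-19|<=|19| out[11]=361, r--
l=0 r=10: |-19|>|18| out[10]=361, l++
l=1 r=10: |-10|<=|18| out[9]=324, r--
l=1 r=9: |-10|<=|16| out[8]=256, r--
l=1 r=8: |-10|<=|13| out[7]=169, r--
l=1 r=7: |-10|<=|10| out[6]=100, r--
l=1 r=6: |-10|>|6| out[5]=100, l++
l=2 r=6: |-5|<=|6| out[4]=36, r--
l=2 r=5: |-5|>|0| out[3]=25, l++
l=3 r=5: |-3|>|0| out[2]=9, l++
l=4 r=5: |-1|>|0| out[1]=1, l++
l=5 r=5: |0|<=|0| out[0]=0, r--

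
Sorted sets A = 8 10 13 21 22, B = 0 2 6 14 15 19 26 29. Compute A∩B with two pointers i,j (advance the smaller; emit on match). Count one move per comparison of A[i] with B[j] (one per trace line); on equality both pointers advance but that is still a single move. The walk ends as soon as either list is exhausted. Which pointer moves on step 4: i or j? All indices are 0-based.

i

i=0 j=0: 8>0, j++
i=0 j=1: 8>2, j++
i=0 j=2: 8>6, j++
i=0 j=3: 8<14, i++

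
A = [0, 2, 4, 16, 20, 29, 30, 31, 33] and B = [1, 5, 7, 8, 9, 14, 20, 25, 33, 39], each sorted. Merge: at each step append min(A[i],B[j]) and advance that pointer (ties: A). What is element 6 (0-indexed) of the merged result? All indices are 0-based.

i=0 j=0: A[i]=0<=B[j]=1 take 0, i++
i=1 j=0: A[i]=2>B[j]=1 take 1, j++
i=1 j=1: A[i]=2<=B[j]=5 take 2, i++
i=2 j=1: A[i]=4<=B[j]=5 take 4, i++
i=3 j=1: A[i]=16>B[j]=5 take 5, j++
i=3 j=2: A[i]=16>B[j]=7 take 7, j++
i=3 j=3: A[i]=16>B[j]=8 take 8, j++
i=3 j=4: A[i]=16>B[j]=9 take 9, j++
i=3 j=5: A[i]=16>B[j]=14 take 14, j++
i=3 j=6: A[i]=16<=B[j]=20 take 16, i++
i=4 j=6: A[i]=20<=B[j]=20 take 20, i++
i=5 j=6: A[i]=29>B[j]=20 take 20, j++
i=5 j=7: A[i]=29>B[j]=25 take 25, j++
i=5 j=8: A[i]=29<=B[j]=33 take 29, i++
i=6 j=8: A[i]=30<=B[j]=33 take 30, i++
i=7 j=8: A[i]=31<=B[j]=33 take 31, i++
i=8 j=8: A[i]=33<=B[j]=33 take 33, i++
i=9 j=8: A done, take B[j]=33, j++
i=9 j=9: A done, take B[j]=39, j++

merged[6] = 8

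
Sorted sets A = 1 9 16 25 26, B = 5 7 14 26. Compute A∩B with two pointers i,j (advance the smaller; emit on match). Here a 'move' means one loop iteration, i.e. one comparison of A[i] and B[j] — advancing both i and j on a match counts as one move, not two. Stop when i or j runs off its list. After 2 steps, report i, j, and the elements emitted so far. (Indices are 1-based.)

i=2, j=2, emitted=[]

[i=1,j=1] 1<5 → i++
[i=2,j=1] 9>5 → j++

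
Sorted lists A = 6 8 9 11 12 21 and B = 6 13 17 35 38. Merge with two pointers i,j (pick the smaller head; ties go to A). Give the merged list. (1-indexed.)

i=1 j=1: A[i]=6<=B[j]=6 take 6, i++
i=2 j=1: A[i]=8>B[j]=6 take 6, j++
i=2 j=2: A[i]=8<=B[j]=13 take 8, i++
i=3 j=2: A[i]=9<=B[j]=13 take 9, i++
i=4 j=2: A[i]=11<=B[j]=13 take 11, i++
i=5 j=2: A[i]=12<=B[j]=13 take 12, i++
i=6 j=2: A[i]=21>B[j]=13 take 13, j++
i=6 j=3: A[i]=21>B[j]=17 take 17, j++
i=6 j=4: A[i]=21<=B[j]=35 take 21, i++
i=7 j=4: A done, take B[j]=35, j++
i=7 j=5: A done, take B[j]=38, j++

[6, 6, 8, 9, 11, 12, 13, 17, 21, 35, 38]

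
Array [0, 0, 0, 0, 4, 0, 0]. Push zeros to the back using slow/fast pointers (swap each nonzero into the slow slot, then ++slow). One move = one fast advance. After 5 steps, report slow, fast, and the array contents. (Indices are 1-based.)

slow=2, fast=6, a=[4, 0, 0, 0, 0, 0, 0]

(s=1,f=1) a[fast]=0 → fast++
(s=1,f=2) a[fast]=0 → fast++
(s=1,f=3) a[fast]=0 → fast++
(s=1,f=4) a[fast]=0 → fast++
(s=1,f=5) a[fast]=4≠0 swap→a[1]=4 → slow++,fast++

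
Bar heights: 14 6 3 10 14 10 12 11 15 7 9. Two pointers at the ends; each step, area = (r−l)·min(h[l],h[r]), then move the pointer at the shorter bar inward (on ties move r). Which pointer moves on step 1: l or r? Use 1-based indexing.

r

[1,11] min(14,9)*10=90 best=90 * → r--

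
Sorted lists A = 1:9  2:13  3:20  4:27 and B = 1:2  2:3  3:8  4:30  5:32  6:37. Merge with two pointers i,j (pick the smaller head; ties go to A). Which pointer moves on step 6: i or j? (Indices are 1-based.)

i

i=1 j=1: A[i]=9>B[j]=2 take 2, j++
i=1 j=2: A[i]=9>B[j]=3 take 3, j++
i=1 j=3: A[i]=9>B[j]=8 take 8, j++
i=1 j=4: A[i]=9<=B[j]=30 take 9, i++
i=2 j=4: A[i]=13<=B[j]=30 take 13, i++
i=3 j=4: A[i]=20<=B[j]=30 take 20, i++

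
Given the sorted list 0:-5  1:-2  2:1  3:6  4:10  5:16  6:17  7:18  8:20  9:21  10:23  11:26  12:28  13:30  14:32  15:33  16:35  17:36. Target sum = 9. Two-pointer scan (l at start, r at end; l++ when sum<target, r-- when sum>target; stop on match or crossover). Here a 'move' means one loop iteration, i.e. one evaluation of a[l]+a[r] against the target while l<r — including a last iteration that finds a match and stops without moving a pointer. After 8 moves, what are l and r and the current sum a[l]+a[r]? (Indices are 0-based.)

l=0 r=17: -5+36=31 >9, r--
l=0 r=16: -5+35=30 >9, r--
l=0 r=15: -5+33=28 >9, r--
l=0 r=14: -5+32=27 >9, r--
l=0 r=13: -5+30=25 >9, r--
l=0 r=12: -5+28=23 >9, r--
l=0 r=11: -5+26=21 >9, r--
l=0 r=10: -5+23=18 >9, r--

l=0, r=9, sum=16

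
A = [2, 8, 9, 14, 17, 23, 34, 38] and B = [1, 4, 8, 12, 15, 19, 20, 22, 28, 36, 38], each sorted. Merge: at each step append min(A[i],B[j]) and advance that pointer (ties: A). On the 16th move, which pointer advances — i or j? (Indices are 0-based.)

i

[i=0,j=0] A[i]=2>B[j]=1 take 1 → j++
[i=0,j=1] A[i]=2<=B[j]=4 take 2 → i++
[i=1,j=1] A[i]=8>B[j]=4 take 4 → j++
[i=1,j=2] A[i]=8<=B[j]=8 take 8 → i++
[i=2,j=2] A[i]=9>B[j]=8 take 8 → j++
[i=2,j=3] A[i]=9<=B[j]=12 take 9 → i++
[i=3,j=3] A[i]=14>B[j]=12 take 12 → j++
[i=3,j=4] A[i]=14<=B[j]=15 take 14 → i++
[i=4,j=4] A[i]=17>B[j]=15 take 15 → j++
[i=4,j=5] A[i]=17<=B[j]=19 take 17 → i++
[i=5,j=5] A[i]=23>B[j]=19 take 19 → j++
[i=5,j=6] A[i]=23>B[j]=20 take 20 → j++
[i=5,j=7] A[i]=23>B[j]=22 take 22 → j++
[i=5,j=8] A[i]=23<=B[j]=28 take 23 → i++
[i=6,j=8] A[i]=34>B[j]=28 take 28 → j++
[i=6,j=9] A[i]=34<=B[j]=36 take 34 → i++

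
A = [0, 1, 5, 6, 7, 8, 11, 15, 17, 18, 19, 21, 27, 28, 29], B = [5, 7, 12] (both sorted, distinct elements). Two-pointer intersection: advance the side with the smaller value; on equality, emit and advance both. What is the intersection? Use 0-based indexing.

intersection = [5, 7]

[i=0,j=0] 0<5 → i++
[i=1,j=0] 1<5 → i++
[i=2,j=0] 5==5 emit → i++,j++
[i=3,j=1] 6<7 → i++
[i=4,j=1] 7==7 emit → i++,j++
[i=5,j=2] 8<12 → i++
[i=6,j=2] 11<12 → i++
[i=7,j=2] 15>12 → j++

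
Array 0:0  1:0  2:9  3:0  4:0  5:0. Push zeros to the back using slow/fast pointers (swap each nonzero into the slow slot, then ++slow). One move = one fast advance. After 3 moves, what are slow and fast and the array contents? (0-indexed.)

slow=1, fast=3, a=[9, 0, 0, 0, 0, 0]

(s=0,f=0) a[fast]=0 → fast++
(s=0,f=1) a[fast]=0 → fast++
(s=0,f=2) a[fast]=9≠0 swap→a[0]=9 → slow++,fast++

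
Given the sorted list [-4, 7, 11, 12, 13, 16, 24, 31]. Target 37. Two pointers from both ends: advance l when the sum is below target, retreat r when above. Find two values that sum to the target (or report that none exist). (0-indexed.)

[0,7] -4+31=27 <37 → l++
[1,7] 7+31=38 >37 → r--
[1,6] 7+24=31 <37 → l++
[2,6] 11+24=35 <37 → l++
[3,6] 12+24=36 <37 → l++
[4,6] 13+24=37 → found

(13, 24)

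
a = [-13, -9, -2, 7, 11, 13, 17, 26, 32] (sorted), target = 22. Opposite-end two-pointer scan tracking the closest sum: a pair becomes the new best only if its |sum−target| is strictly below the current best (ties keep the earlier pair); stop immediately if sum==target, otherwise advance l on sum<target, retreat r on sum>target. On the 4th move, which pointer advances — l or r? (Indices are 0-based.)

l=0 r=8: -13+32=19 d=3 *, l++
l=1 r=8: -9+32=23 d=1 *, r--
l=1 r=7: -9+26=17 d=5, l++
l=2 r=7: -2+26=24 d=2, r--

r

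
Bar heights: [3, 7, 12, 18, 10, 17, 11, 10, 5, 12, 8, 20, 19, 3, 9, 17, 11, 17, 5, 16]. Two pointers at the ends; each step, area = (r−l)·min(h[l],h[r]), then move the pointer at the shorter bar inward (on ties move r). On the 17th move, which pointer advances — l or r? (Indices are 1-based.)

l

[1,20] min(3,16)*19=57 best=57 * → l++
[2,20] min(7,16)*18=126 best=126 * → l++
[3,20] min(12,16)*17=204 best=204 * → l++
[4,20] min(18,16)*16=256 best=256 * → r--
[4,19] min(18,5)*15=75 best=256 → r--
[4,18] min(18,17)*14=238 best=256 → r--
[4,17] min(18,11)*13=143 best=256 → r--
[4,16] min(18,17)*12=204 best=256 → r--
[4,15] min(18,9)*11=99 best=256 → r--
[4,14] min(18,3)*10=30 best=256 → r--
[4,13] min(18,19)*9=162 best=256 → l++
[5,13] min(10,19)*8=80 best=256 → l++
[6,13] min(17,19)*7=119 best=256 → l++
[7,13] min(11,19)*6=66 best=256 → l++
[8,13] min(10,19)*5=50 best=256 → l++
[9,13] min(5,19)*4=20 best=256 → l++
[10,13] min(12,19)*3=36 best=256 → l++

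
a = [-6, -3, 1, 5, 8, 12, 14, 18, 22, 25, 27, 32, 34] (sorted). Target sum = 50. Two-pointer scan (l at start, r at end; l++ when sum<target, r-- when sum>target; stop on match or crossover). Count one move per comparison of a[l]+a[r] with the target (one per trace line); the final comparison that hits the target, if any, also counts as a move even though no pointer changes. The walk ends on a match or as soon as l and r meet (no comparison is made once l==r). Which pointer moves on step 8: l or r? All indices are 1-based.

l=1 r=13: -6+34=28 <50, l++
l=2 r=13: -3+34=31 <50, l++
l=3 r=13: 1+34=35 <50, l++
l=4 r=13: 5+34=39 <50, l++
l=5 r=13: 8+34=42 <50, l++
l=6 r=13: 12+34=46 <50, l++
l=7 r=13: 14+34=48 <50, l++
l=8 r=13: 18+34=52 >50, r--

r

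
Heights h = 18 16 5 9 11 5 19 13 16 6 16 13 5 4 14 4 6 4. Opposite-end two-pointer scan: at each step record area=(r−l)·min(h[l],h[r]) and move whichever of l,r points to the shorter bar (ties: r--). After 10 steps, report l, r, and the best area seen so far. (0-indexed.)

[0,17] min(18,4)*17=68 best=68 * → r--
[0,16] min(18,6)*16=96 best=96 * → r--
[0,15] min(18,4)*15=60 best=96 → r--
[0,14] min(18,14)*14=196 best=196 * → r--
[0,13] min(18,4)*13=52 best=196 → r--
[0,12] min(18,5)*12=60 best=196 → r--
[0,11] min(18,13)*11=143 best=196 → r--
[0,10] min(18,16)*10=160 best=196 → r--
[0,9] min(18,6)*9=54 best=196 → r--
[0,8] min(18,16)*8=128 best=196 → r--

l=0, r=7, best area=196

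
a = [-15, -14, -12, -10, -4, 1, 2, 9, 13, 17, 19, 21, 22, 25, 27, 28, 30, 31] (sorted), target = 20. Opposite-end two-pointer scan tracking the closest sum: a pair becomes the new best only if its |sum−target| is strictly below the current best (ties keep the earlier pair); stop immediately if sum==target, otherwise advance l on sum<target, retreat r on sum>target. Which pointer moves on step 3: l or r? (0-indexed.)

[0,17] -15+31=16 d=4 * → l++
[1,17] -14+31=17 d=3 * → l++
[2,17] -12+31=19 d=1 * → l++

l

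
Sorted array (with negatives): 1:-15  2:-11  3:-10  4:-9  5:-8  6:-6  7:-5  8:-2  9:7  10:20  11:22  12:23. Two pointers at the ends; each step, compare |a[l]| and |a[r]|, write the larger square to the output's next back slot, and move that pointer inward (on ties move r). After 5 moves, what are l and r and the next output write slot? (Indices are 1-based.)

[1,12] |-15|<=|23| out[12]=529 → r--
[1,11] |-15|<=|22| out[11]=484 → r--
[1,10] |-15|<=|20| out[10]=400 → r--
[1,9] |-15|>|7| out[9]=225 → l++
[2,9] |-11|>|7| out[8]=121 → l++

l=3, r=9, next write slot=7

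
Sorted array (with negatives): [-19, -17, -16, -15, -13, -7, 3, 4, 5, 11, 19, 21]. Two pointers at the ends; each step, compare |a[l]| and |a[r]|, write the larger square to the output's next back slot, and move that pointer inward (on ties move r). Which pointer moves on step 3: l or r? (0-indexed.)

[0,11] |-19|<=|21| out[11]=441 → r--
[0,10] |-19|<=|19| out[10]=361 → r--
[0,9] |-19|>|11| out[9]=361 → l++

l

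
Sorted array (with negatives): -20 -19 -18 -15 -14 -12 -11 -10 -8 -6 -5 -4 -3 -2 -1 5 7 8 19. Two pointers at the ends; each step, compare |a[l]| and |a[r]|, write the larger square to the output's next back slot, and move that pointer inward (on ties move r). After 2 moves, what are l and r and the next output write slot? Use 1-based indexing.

[1,19] |-20|>|19| out[19]=400 → l++
[2,19] |-19|<=|19| out[18]=361 → r--

l=2, r=18, next write slot=17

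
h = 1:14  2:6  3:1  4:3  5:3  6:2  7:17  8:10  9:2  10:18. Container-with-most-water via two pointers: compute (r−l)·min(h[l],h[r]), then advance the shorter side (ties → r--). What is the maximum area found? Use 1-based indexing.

[1,10] min(14,18)*9=126 best=126 * → l++
[2,10] min(6,18)*8=48 best=126 → l++
[3,10] min(1,18)*7=7 best=126 → l++
[4,10] min(3,18)*6=18 best=126 → l++
[5,10] min(3,18)*5=15 best=126 → l++
[6,10] min(2,18)*4=8 best=126 → l++
[7,10] min(17,18)*3=51 best=126 → l++
[8,10] min(10,18)*2=20 best=126 → l++
[9,10] min(2,18)*1=2 best=126 → l++

max area = 126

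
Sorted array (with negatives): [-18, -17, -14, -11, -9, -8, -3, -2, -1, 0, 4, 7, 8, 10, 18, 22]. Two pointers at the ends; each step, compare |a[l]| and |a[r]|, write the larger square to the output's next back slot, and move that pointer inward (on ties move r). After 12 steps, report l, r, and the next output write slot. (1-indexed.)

l=1 r=16: |-18|<=|22| out[16]=484, r--
l=1 r=15: |-18|<=|18| out[15]=324, r--
l=1 r=14: |-18|>|10| out[14]=324, l++
l=2 r=14: |-17|>|10| out[13]=289, l++
l=3 r=14: |-14|>|10| out[12]=196, l++
l=4 r=14: |-11|>|10| out[11]=121, l++
l=5 r=14: |-9|<=|10| out[10]=100, r--
l=5 r=13: |-9|>|8| out[9]=81, l++
l=6 r=13: |-8|<=|8| out[8]=64, r--
l=6 r=12: |-8|>|7| out[7]=64, l++
l=7 r=12: |-3|<=|7| out[6]=49, r--
l=7 r=11: |-3|<=|4| out[5]=16, r--

l=7, r=10, next write slot=4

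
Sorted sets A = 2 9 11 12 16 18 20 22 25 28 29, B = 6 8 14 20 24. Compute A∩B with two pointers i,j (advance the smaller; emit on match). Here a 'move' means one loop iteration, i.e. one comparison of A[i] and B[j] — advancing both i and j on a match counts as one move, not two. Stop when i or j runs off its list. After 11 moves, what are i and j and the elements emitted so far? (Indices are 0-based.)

i=8, j=4, emitted=[20]

[i=0,j=0] 2<6 → i++
[i=1,j=0] 9>6 → j++
[i=1,j=1] 9>8 → j++
[i=1,j=2] 9<14 → i++
[i=2,j=2] 11<14 → i++
[i=3,j=2] 12<14 → i++
[i=4,j=2] 16>14 → j++
[i=4,j=3] 16<20 → i++
[i=5,j=3] 18<20 → i++
[i=6,j=3] 20==20 emit → i++,j++
[i=7,j=4] 22<24 → i++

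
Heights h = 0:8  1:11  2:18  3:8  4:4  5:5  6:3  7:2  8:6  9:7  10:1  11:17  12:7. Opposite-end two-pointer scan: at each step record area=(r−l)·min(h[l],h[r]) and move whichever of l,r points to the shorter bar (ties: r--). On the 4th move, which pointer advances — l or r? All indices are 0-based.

l=0 r=12: min(8,7)*12=84 best=84 *, r--
l=0 r=11: min(8,17)*11=88 best=88 *, l++
l=1 r=11: min(11,17)*10=110 best=110 *, l++
l=2 r=11: min(18,17)*9=153 best=153 *, r--

r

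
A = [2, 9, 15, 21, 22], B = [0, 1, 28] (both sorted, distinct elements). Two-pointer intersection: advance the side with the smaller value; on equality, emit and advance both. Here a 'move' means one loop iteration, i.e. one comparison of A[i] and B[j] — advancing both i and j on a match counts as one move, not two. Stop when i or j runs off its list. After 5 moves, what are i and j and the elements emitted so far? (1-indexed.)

i=4, j=3, emitted=[]

[i=1,j=1] 2>0 → j++
[i=1,j=2] 2>1 → j++
[i=1,j=3] 2<28 → i++
[i=2,j=3] 9<28 → i++
[i=3,j=3] 15<28 → i++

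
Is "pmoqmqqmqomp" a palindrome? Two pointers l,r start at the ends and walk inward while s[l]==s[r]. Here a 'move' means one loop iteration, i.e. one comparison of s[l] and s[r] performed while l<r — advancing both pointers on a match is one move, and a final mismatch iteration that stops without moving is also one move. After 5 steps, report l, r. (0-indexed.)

l=5, r=6

l=0 r=11: 'p'=='p', l++,r--
l=1 r=10: 'm'=='m', l++,r--
l=2 r=9: 'o'=='o', l++,r--
l=3 r=8: 'q'=='q', l++,r--
l=4 r=7: 'm'=='m', l++,r--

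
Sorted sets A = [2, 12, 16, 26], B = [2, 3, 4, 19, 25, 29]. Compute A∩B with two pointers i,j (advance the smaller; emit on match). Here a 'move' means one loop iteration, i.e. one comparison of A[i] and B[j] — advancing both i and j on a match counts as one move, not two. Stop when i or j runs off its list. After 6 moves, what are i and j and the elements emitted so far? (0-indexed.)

[i=0,j=0] 2==2 emit → i++,j++
[i=1,j=1] 12>3 → j++
[i=1,j=2] 12>4 → j++
[i=1,j=3] 12<19 → i++
[i=2,j=3] 16<19 → i++
[i=3,j=3] 26>19 → j++

i=3, j=4, emitted=[2]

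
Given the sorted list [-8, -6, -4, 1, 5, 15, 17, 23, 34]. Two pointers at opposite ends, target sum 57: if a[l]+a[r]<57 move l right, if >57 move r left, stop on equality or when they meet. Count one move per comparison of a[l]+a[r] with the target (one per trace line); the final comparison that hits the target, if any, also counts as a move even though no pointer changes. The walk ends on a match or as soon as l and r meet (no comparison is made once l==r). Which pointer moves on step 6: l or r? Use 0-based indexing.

l

l=0 r=8: -8+34=26 <57, l++
l=1 r=8: -6+34=28 <57, l++
l=2 r=8: -4+34=30 <57, l++
l=3 r=8: 1+34=35 <57, l++
l=4 r=8: 5+34=39 <57, l++
l=5 r=8: 15+34=49 <57, l++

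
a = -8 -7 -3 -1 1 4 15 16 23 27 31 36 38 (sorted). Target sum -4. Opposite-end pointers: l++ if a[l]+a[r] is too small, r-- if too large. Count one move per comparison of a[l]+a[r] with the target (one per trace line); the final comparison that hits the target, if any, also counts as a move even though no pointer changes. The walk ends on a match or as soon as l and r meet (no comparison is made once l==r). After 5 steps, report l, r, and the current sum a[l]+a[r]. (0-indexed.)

l=0 r=12: -8+38=30 >-4, r--
l=0 r=11: -8+36=28 >-4, r--
l=0 r=10: -8+31=23 >-4, r--
l=0 r=9: -8+27=19 >-4, r--
l=0 r=8: -8+23=15 >-4, r--

l=0, r=7, sum=8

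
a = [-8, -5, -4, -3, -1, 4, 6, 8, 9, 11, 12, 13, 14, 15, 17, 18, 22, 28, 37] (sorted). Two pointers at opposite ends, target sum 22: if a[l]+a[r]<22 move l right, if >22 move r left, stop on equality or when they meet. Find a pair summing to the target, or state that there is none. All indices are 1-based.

(4, 18)

[1,19] -8+37=29 >22 → r--
[1,18] -8+28=20 <22 → l++
[2,18] -5+28=23 >22 → r--
[2,17] -5+22=17 <22 → l++
[3,17] -4+22=18 <22 → l++
[4,17] -3+22=19 <22 → l++
[5,17] -1+22=21 <22 → l++
[6,17] 4+22=26 >22 → r--
[6,16] 4+18=22 → found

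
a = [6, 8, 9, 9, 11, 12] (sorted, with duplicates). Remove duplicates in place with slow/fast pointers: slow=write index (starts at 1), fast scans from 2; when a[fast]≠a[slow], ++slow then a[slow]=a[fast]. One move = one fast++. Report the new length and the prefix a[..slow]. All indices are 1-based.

length 5; prefix = [6, 8, 9, 11, 12]

slow=1 fast=2: a[fast]=8≠a[slow]=6 write a[2]=8, slow++,fast++
slow=2 fast=3: a[fast]=9≠a[slow]=8 write a[3]=9, slow++,fast++
slow=3 fast=4: a[fast]=9=a[slow] dup, fast++
slow=3 fast=5: a[fast]=11≠a[slow]=9 write a[4]=11, slow++,fast++
slow=4 fast=6: a[fast]=12≠a[slow]=11 write a[5]=12, slow++,fast++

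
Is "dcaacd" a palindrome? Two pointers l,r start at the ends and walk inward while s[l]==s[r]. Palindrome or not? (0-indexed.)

[0,5] 'd'=='d' → l++,r--
[1,4] 'c'=='c' → l++,r--
[2,3] 'a'=='a' → l++,r--

palindrome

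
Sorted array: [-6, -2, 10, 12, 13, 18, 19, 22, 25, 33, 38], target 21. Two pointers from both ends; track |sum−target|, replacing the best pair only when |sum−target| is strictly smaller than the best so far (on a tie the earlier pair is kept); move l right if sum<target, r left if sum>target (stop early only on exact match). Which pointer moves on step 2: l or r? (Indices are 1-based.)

r

[1,11] -6+38=32 d=11 * → r--
[1,10] -6+33=27 d=6 * → r--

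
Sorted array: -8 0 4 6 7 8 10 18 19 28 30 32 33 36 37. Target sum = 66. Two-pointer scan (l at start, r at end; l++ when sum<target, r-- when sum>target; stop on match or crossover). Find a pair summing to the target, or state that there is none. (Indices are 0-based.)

(30, 36)

[0,14] -8+37=29 <66 → l++
[1,14] 0+37=37 <66 → l++
[2,14] 4+37=41 <66 → l++
[3,14] 6+37=43 <66 → l++
[4,14] 7+37=44 <66 → l++
[5,14] 8+37=45 <66 → l++
[6,14] 10+37=47 <66 → l++
[7,14] 18+37=55 <66 → l++
[8,14] 19+37=56 <66 → l++
[9,14] 28+37=65 <66 → l++
[10,14] 30+37=67 >66 → r--
[10,13] 30+36=66 → found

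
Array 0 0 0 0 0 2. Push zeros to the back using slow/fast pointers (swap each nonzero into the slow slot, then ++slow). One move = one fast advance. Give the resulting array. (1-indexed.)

slow=1 fast=1: a[fast]=0, fast++
slow=1 fast=2: a[fast]=0, fast++
slow=1 fast=3: a[fast]=0, fast++
slow=1 fast=4: a[fast]=0, fast++
slow=1 fast=5: a[fast]=0, fast++
slow=1 fast=6: a[fast]=2≠0 swap→a[1]=2, slow++,fast++

[2, 0, 0, 0, 0, 0]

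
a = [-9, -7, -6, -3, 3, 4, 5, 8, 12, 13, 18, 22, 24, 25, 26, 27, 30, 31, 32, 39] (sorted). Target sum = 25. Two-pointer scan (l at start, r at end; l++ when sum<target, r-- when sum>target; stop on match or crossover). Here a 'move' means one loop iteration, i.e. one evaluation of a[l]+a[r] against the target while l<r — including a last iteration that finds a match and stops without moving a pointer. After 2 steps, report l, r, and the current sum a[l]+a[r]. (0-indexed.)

l=1, r=18, sum=25

l=0 r=19: -9+39=30 >25, r--
l=0 r=18: -9+32=23 <25, l++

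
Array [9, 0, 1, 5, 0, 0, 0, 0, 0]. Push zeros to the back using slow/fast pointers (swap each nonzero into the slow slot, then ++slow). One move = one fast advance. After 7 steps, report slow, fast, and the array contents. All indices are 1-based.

slow=4, fast=8, a=[9, 1, 5, 0, 0, 0, 0, 0, 0]

(s=1,f=1) a[fast]=9≠0 swap→a[1]=9 → slow++,fast++
(s=2,f=2) a[fast]=0 → fast++
(s=2,f=3) a[fast]=1≠0 swap→a[2]=1 → slow++,fast++
(s=3,f=4) a[fast]=5≠0 swap→a[3]=5 → slow++,fast++
(s=4,f=5) a[fast]=0 → fast++
(s=4,f=6) a[fast]=0 → fast++
(s=4,f=7) a[fast]=0 → fast++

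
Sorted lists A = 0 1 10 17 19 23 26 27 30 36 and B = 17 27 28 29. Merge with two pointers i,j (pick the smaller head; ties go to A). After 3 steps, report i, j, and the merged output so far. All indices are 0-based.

i=3, j=0, merged so far=[0, 1, 10]

[i=0,j=0] A[i]=0<=B[j]=17 take 0 → i++
[i=1,j=0] A[i]=1<=B[j]=17 take 1 → i++
[i=2,j=0] A[i]=10<=B[j]=17 take 10 → i++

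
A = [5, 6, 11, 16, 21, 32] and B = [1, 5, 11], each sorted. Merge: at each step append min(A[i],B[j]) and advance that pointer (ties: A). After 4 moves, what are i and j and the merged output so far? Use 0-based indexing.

i=0 j=0: A[i]=5>B[j]=1 take 1, j++
i=0 j=1: A[i]=5<=B[j]=5 take 5, i++
i=1 j=1: A[i]=6>B[j]=5 take 5, j++
i=1 j=2: A[i]=6<=B[j]=11 take 6, i++

i=2, j=2, merged so far=[1, 5, 5, 6]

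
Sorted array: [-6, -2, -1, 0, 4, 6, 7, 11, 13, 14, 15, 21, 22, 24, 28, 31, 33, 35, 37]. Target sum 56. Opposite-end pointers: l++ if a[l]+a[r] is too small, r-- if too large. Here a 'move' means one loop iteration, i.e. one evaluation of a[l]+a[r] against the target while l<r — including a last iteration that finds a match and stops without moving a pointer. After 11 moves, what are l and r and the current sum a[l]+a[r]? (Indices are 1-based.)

l=12, r=19, sum=58

l=1 r=19: -6+37=31 <56, l++
l=2 r=19: -2+37=35 <56, l++
l=3 r=19: -1+37=36 <56, l++
l=4 r=19: 0+37=37 <56, l++
l=5 r=19: 4+37=41 <56, l++
l=6 r=19: 6+37=43 <56, l++
l=7 r=19: 7+37=44 <56, l++
l=8 r=19: 11+37=48 <56, l++
l=9 r=19: 13+37=50 <56, l++
l=10 r=19: 14+37=51 <56, l++
l=11 r=19: 15+37=52 <56, l++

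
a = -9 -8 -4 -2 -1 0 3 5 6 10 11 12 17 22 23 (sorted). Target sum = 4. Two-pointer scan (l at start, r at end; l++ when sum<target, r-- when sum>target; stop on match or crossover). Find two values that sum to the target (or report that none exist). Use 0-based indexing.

(-8, 12)

[0,14] -9+23=14 >4 → r--
[0,13] -9+22=13 >4 → r--
[0,12] -9+17=8 >4 → r--
[0,11] -9+12=3 <4 → l++
[1,11] -8+12=4 → found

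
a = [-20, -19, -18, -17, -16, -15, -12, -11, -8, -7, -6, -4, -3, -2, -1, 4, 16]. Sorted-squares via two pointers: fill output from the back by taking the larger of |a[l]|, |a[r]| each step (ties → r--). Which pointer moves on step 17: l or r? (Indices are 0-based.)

r

l=0 r=16: |-20|>|16| out[16]=400, l++
l=1 r=16: |-19|>|16| out[15]=361, l++
l=2 r=16: |-18|>|16| out[14]=324, l++
l=3 r=16: |-17|>|16| out[13]=289, l++
l=4 r=16: |-16|<=|16| out[12]=256, r--
l=4 r=15: |-16|>|4| out[11]=256, l++
l=5 r=15: |-15|>|4| out[10]=225, l++
l=6 r=15: |-12|>|4| out[9]=144, l++
l=7 r=15: |-11|>|4| out[8]=121, l++
l=8 r=15: |-8|>|4| out[7]=64, l++
l=9 r=15: |-7|>|4| out[6]=49, l++
l=10 r=15: |-6|>|4| out[5]=36, l++
l=11 r=15: |-4|<=|4| out[4]=16, r--
l=11 r=14: |-4|>|-1| out[3]=16, l++
l=12 r=14: |-3|>|-1| out[2]=9, l++
l=13 r=14: |-2|>|-1| out[1]=4, l++
l=14 r=14: |-1|<=|-1| out[0]=1, r--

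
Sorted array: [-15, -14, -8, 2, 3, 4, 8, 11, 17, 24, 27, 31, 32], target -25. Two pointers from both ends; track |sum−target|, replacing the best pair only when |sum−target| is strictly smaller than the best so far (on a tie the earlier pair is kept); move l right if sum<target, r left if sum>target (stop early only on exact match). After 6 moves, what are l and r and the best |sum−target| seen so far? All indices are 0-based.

l=0, r=6, best |Δ|=21

[0,12] -15+32=17 d=42 * → r--
[0,11] -15+31=16 d=41 * → r--
[0,10] -15+27=12 d=37 * → r--
[0,9] -15+24=9 d=34 * → r--
[0,8] -15+17=2 d=27 * → r--
[0,7] -15+11=-4 d=21 * → r--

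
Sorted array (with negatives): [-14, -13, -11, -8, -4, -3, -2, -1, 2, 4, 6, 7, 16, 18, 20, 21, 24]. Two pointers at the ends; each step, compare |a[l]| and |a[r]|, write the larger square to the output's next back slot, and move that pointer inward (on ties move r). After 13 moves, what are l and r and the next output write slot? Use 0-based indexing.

l=5, r=8, next write slot=3

[0,16] |-14|<=|24| out[16]=576 → r--
[0,15] |-14|<=|21| out[15]=441 → r--
[0,14] |-14|<=|20| out[14]=400 → r--
[0,13] |-14|<=|18| out[13]=324 → r--
[0,12] |-14|<=|16| out[12]=256 → r--
[0,11] |-14|>|7| out[11]=196 → l++
[1,11] |-13|>|7| out[10]=169 → l++
[2,11] |-11|>|7| out[9]=121 → l++
[3,11] |-8|>|7| out[8]=64 → l++
[4,11] |-4|<=|7| out[7]=49 → r--
[4,10] |-4|<=|6| out[6]=36 → r--
[4,9] |-4|<=|4| out[5]=16 → r--
[4,8] |-4|>|2| out[4]=16 → l++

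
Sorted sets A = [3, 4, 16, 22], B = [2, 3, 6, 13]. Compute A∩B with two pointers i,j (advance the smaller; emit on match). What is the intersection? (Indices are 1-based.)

i=1 j=1: 3>2, j++
i=1 j=2: 3==3 emit, i++,j++
i=2 j=3: 4<6, i++
i=3 j=3: 16>6, j++
i=3 j=4: 16>13, j++

intersection = [3]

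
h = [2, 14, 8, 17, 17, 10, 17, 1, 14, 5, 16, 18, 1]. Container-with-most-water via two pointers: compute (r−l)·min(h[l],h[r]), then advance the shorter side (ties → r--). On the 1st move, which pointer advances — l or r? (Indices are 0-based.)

r

l=0 r=12: min(2,1)*12=12 best=12 *, r--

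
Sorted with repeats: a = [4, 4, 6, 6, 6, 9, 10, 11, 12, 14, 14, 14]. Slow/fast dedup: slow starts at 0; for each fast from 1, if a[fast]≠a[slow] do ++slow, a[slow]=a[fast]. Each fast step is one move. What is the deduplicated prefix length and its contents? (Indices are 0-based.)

slow=0 fast=1: a[fast]=4=a[slow] dup, fast++
slow=0 fast=2: a[fast]=6≠a[slow]=4 write a[1]=6, slow++,fast++
slow=1 fast=3: a[fast]=6=a[slow] dup, fast++
slow=1 fast=4: a[fast]=6=a[slow] dup, fast++
slow=1 fast=5: a[fast]=9≠a[slow]=6 write a[2]=9, slow++,fast++
slow=2 fast=6: a[fast]=10≠a[slow]=9 write a[3]=10, slow++,fast++
slow=3 fast=7: a[fast]=11≠a[slow]=10 write a[4]=11, slow++,fast++
slow=4 fast=8: a[fast]=12≠a[slow]=11 write a[5]=12, slow++,fast++
slow=5 fast=9: a[fast]=14≠a[slow]=12 write a[6]=14, slow++,fast++
slow=6 fast=10: a[fast]=14=a[slow] dup, fast++
slow=6 fast=11: a[fast]=14=a[slow] dup, fast++

length 7; prefix = [4, 6, 9, 10, 11, 12, 14]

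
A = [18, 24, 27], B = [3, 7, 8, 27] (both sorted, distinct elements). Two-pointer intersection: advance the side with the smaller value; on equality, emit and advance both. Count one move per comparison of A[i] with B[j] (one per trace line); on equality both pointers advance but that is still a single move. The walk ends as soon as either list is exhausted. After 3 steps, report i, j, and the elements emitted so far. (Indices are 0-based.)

[i=0,j=0] 18>3 → j++
[i=0,j=1] 18>7 → j++
[i=0,j=2] 18>8 → j++

i=0, j=3, emitted=[]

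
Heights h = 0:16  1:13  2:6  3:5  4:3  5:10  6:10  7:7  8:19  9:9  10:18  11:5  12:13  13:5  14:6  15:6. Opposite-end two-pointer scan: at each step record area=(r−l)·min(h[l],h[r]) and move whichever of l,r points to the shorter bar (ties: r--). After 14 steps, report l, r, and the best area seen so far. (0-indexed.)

l=8, r=9, best area=160

l=0 r=15: min(16,6)*15=90 best=90 *, r--
l=0 r=14: min(16,6)*14=84 best=90, r--
l=0 r=13: min(16,5)*13=65 best=90, r--
l=0 r=12: min(16,13)*12=156 best=156 *, r--
l=0 r=11: min(16,5)*11=55 best=156, r--
l=0 r=10: min(16,18)*10=160 best=160 *, l++
l=1 r=10: min(13,18)*9=117 best=160, l++
l=2 r=10: min(6,18)*8=48 best=160, l++
l=3 r=10: min(5,18)*7=35 best=160, l++
l=4 r=10: min(3,18)*6=18 best=160, l++
l=5 r=10: min(10,18)*5=50 best=160, l++
l=6 r=10: min(10,18)*4=40 best=160, l++
l=7 r=10: min(7,18)*3=21 best=160, l++
l=8 r=10: min(19,18)*2=36 best=160, r--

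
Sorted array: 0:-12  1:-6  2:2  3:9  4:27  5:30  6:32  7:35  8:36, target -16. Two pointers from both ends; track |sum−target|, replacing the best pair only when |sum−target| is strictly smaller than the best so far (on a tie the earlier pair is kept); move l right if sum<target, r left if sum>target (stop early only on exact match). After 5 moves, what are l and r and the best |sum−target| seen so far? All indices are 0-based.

l=0, r=3, best |Δ|=31

[0,8] -12+36=24 d=40 * → r--
[0,7] -12+35=23 d=39 * → r--
[0,6] -12+32=20 d=36 * → r--
[0,5] -12+30=18 d=34 * → r--
[0,4] -12+27=15 d=31 * → r--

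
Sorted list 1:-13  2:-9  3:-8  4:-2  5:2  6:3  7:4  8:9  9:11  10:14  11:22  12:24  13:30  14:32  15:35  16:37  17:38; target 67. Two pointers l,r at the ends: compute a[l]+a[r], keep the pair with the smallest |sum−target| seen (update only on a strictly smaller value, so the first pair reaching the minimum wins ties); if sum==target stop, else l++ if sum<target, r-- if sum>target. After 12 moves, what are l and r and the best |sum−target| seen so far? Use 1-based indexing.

l=1 r=17: -13+38=25 d=42 *, l++
l=2 r=17: -9+38=29 d=38 *, l++
l=3 r=17: -8+38=30 d=37 *, l++
l=4 r=17: -2+38=36 d=31 *, l++
l=5 r=17: 2+38=40 d=27 *, l++
l=6 r=17: 3+38=41 d=26 *, l++
l=7 r=17: 4+38=42 d=25 *, l++
l=8 r=17: 9+38=47 d=20 *, l++
l=9 r=17: 11+38=49 d=18 *, l++
l=10 r=17: 14+38=52 d=15 *, l++
l=11 r=17: 22+38=60 d=7 *, l++
l=12 r=17: 24+38=62 d=5 *, l++

l=13, r=17, best |Δ|=5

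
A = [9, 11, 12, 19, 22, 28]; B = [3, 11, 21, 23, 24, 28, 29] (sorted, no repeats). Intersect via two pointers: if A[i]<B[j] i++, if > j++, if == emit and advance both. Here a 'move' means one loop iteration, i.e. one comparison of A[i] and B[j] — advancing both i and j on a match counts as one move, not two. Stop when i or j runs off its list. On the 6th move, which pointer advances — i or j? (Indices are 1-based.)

j

i=1 j=1: 9>3, j++
i=1 j=2: 9<11, i++
i=2 j=2: 11==11 emit, i++,j++
i=3 j=3: 12<21, i++
i=4 j=3: 19<21, i++
i=5 j=3: 22>21, j++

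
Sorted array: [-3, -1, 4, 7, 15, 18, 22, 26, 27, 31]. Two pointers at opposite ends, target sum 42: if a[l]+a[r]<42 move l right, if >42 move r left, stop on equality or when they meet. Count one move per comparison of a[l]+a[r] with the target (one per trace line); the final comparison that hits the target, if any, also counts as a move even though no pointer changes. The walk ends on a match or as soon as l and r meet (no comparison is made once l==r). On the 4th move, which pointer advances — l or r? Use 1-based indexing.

l

l=1 r=10: -3+31=28 <42, l++
l=2 r=10: -1+31=30 <42, l++
l=3 r=10: 4+31=35 <42, l++
l=4 r=10: 7+31=38 <42, l++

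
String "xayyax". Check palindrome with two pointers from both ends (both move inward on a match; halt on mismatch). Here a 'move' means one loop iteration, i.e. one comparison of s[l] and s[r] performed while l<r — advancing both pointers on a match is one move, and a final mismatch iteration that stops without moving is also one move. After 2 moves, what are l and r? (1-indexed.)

l=1 r=6: 'x'=='x', l++,r--
l=2 r=5: 'a'=='a', l++,r--

l=3, r=4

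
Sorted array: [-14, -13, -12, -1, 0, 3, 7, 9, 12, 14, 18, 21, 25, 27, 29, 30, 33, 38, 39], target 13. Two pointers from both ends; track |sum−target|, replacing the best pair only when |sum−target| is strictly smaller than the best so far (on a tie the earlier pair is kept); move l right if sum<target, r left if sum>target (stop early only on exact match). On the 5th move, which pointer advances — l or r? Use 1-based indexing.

[1,19] -14+39=25 d=12 * → r--
[1,18] -14+38=24 d=11 * → r--
[1,17] -14+33=19 d=6 * → r--
[1,16] -14+30=16 d=3 * → r--
[1,15] -14+29=15 d=2 * → r--

r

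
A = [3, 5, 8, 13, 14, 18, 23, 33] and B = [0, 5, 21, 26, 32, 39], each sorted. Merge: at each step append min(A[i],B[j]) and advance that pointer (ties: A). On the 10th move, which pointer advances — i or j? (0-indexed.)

i=0 j=0: A[i]=3>B[j]=0 take 0, j++
i=0 j=1: A[i]=3<=B[j]=5 take 3, i++
i=1 j=1: A[i]=5<=B[j]=5 take 5, i++
i=2 j=1: A[i]=8>B[j]=5 take 5, j++
i=2 j=2: A[i]=8<=B[j]=21 take 8, i++
i=3 j=2: A[i]=13<=B[j]=21 take 13, i++
i=4 j=2: A[i]=14<=B[j]=21 take 14, i++
i=5 j=2: A[i]=18<=B[j]=21 take 18, i++
i=6 j=2: A[i]=23>B[j]=21 take 21, j++
i=6 j=3: A[i]=23<=B[j]=26 take 23, i++

i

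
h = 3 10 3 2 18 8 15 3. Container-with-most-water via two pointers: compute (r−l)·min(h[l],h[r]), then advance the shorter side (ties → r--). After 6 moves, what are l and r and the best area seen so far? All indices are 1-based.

l=5, r=6, best area=50

[1,8] min(3,3)*7=21 best=21 * → r--
[1,7] min(3,15)*6=18 best=21 → l++
[2,7] min(10,15)*5=50 best=50 * → l++
[3,7] min(3,15)*4=12 best=50 → l++
[4,7] min(2,15)*3=6 best=50 → l++
[5,7] min(18,15)*2=30 best=50 → r--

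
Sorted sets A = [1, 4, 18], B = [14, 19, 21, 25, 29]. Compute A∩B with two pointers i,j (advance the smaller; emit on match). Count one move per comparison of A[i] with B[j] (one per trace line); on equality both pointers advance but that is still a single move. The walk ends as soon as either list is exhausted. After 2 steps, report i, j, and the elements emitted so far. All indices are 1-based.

i=1 j=1: 1<14, i++
i=2 j=1: 4<14, i++

i=3, j=1, emitted=[]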